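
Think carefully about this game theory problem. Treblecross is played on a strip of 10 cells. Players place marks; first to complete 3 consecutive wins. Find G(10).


Treblecross: place X on empty cells; 3-in-a-row wins.
Playing within two cells of an existing X lets the opponent win at once, so sensible play treats the cells i-2..i+2 around each X as dead. The player left with no safe cell loses, so this is a normal-play take-away game on strips of safe cells.
Placing X at cell i (0-indexed) of a strip of k safe cells leaves independent strips of sizes max(0, i-2) and max(0, k-i-3). Hence G(k) = mex{ G(max(0,i-2)) XOR G(max(0,k-i-3)) : 0 <= i < k }, with G(0) = 0.
G(1): splits (0,0):0^0=0 -> mex({0}) = 1
G(2): splits (0,0):0^0=0 -> mex({0}) = 1
G(3): splits (0,0):0^0=0 -> mex({0}) = 1
G(4): splits (0,1):0^1=1 (0,0):0^0=0 -> mex({0, 1}) = 2
G(5): splits (0,2):0^1=1 (0,1):0^1=1 (0,0):0^0=0 -> mex({0, 1}) = 2
G(6) = mex({1}) = 0
G(7) = mex({0, 1, 2}) = 3
G(8) = mex({0, 1, 2}) = 3
G(9) = mex({0, 2}) = 1
G(10) = mex({0, 2, 3}) = 1
Therefore G(10) = 1.

1


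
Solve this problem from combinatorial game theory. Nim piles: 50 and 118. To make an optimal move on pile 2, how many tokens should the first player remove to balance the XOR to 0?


Piles: 50 and 118
Current XOR: 50 XOR 118 = 68 (non-zero, so this is an N-position).
To make the XOR zero, we need to find a move that balances the piles.
For pile 2 (size 118): target = 118 XOR 68 = 50
We reduce pile 2 from 118 to 50.
Tokens removed: 118 - 50 = 68
Verification: 50 XOR 50 = 0

68


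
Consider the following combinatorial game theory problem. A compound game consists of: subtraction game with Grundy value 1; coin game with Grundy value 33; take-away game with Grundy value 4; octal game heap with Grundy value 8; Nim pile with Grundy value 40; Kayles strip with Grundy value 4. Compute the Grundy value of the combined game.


By the Sprague-Grundy theorem, the Grundy value of a sum of games is the XOR of individual Grundy values.
subtraction game: Grundy value = 1. Running XOR: 0 XOR 1 = 1
coin game: Grundy value = 33. Running XOR: 1 XOR 33 = 32
take-away game: Grundy value = 4. Running XOR: 32 XOR 4 = 36
octal game heap: Grundy value = 8. Running XOR: 36 XOR 8 = 44
Nim pile: Grundy value = 40. Running XOR: 44 XOR 40 = 4
Kayles strip: Grundy value = 4. Running XOR: 4 XOR 4 = 0
The combined Grundy value is 0.

0


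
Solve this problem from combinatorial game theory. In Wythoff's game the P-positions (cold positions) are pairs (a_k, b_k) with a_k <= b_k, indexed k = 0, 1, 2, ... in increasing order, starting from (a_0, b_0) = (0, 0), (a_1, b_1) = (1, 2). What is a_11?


By Wythoff's theorem, a_k = floor(k * phi) and b_k = floor(k * phi^2) = a_k + k, where phi = (1 + sqrt(5))/2 is the golden ratio.
phi = (1 + sqrt(5))/2 = 1.618034
k = 11
k * phi = 11 * 1.618034 = 17.798374
a_11 = floor(k * phi) = 17

17


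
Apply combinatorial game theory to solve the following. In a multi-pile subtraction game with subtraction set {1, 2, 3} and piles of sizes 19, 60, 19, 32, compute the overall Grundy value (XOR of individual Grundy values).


Subtraction set: {1, 2, 3}
For this subtraction set, G(n) = n mod 4 (period = max + 1 = 4).
Pile 1 (size 19): G(19) = 19 mod 4 = 3
Pile 2 (size 60): G(60) = 60 mod 4 = 0
Pile 3 (size 19): G(19) = 19 mod 4 = 3
Pile 4 (size 32): G(32) = 32 mod 4 = 0
Total Grundy value = XOR of all: 3 XOR 0 XOR 3 XOR 0 = 0

0


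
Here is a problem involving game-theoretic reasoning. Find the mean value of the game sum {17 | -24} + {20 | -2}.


G1 = {17 | -24}, G2 = {20 | -2}
Each is a switch {a | b} with numbers a > b; its mean value is (a + b)/2, and mean value is additive over game sums: m(G1 + G2) = m(G1) + m(G2).
Mean of G1 = (17 + (-24))/2 = -7/2 = -7/2
Mean of G2 = (20 + (-2))/2 = 18/2 = 9
Mean of G1 + G2 = -7/2 + 9 = 11/2

11/2


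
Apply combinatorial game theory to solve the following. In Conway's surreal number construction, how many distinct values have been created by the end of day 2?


Day 0: {|} = 0 is born. Count = 1.
Day n: the number of surreal numbers born by day n is 2^(n+1) - 1.
By day 0: 2^1 - 1 = 1
By day 1: 2^2 - 1 = 3
By day 2: 2^3 - 1 = 7
By day 2: 7 surreal numbers.

7


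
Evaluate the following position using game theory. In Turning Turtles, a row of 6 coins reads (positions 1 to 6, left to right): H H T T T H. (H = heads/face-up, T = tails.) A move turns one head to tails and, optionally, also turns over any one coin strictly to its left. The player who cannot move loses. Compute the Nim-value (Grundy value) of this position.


Coins: H H T T T H
Key fact: a single head at position k behaves exactly like a Nim heap of size k (turning it to T and optionally flipping a coin at j < k corresponds to moving the heap from k to j, or to 0), and heads combine as a disjunctive sum (two heads at the same place would cancel, matching j XOR j = 0). So the Nim-value is the XOR of the 1-indexed positions of the heads.
Face-up positions (1-indexed): [1, 2, 6]
XOR 0 with 1: 0 XOR 1 = 1
XOR 1 with 2: 1 XOR 2 = 3
XOR 3 with 6: 3 XOR 6 = 5
Nim-value = 5

5


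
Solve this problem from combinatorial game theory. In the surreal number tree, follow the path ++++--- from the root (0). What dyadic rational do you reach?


Sign expansion: ++++---
Rule: track bounds (lo, hi), initially (-inf, +inf). On '+', the current value becomes lo and we move to the simplest number in (value, hi): value + 1 if hi = +inf, otherwise the midpoint (value + hi)/2. On '-', the current value becomes hi and we move to value - 1 if lo = -inf, otherwise the midpoint (lo + value)/2.
Start at 0.
Step 1: sign = +, move right. Bounds: (0, +inf). Value = 1
Step 2: sign = +, move right. Bounds: (1, +inf). Value = 2
Step 3: sign = +, move right. Bounds: (2, +inf). Value = 3
Step 4: sign = +, move right. Bounds: (3, +inf). Value = 4
Step 5: sign = -, move left. Bounds: (3, 4). Value = 7/2
Step 6: sign = -, move left. Bounds: (3, 7/2). Value = 13/4
Step 7: sign = -, move left. Bounds: (3, 13/4). Value = 25/8
The surreal number with sign expansion ++++--- is 25/8.

25/8


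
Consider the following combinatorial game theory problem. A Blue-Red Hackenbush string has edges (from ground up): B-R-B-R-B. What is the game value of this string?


Edges (from ground): B-R-B-R-B
By Berlekamp's sign-expansion rule, a Blue-Red Hackenbush stalk has the value of the surreal number whose sign sequence is the edge sequence with B -> + and R -> -.
Sign sequence: +-+-+
Trace the sign expansion in the surreal number tree, starting from 0:
Edge 1: B (sign +) -> bounds (0, +inf), value = 1
Edge 2: R (sign -) -> bounds (0, 1), value = 1/2
Edge 3: B (sign +) -> bounds (1/2, 1), value = 3/4
Edge 4: R (sign -) -> bounds (1/2, 3/4), value = 5/8
Edge 5: B (sign +) -> bounds (5/8, 3/4), value = 11/16
Game value = 11/16

11/16


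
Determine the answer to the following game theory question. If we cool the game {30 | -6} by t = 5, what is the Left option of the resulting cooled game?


Original game: {30 | -6} (a switch {a | b} with a > b).
Cooling by t (for t below the temperature (a - b)/2 = 18) taxes each move by t: {a | b} cooled by t is {a - t | b + t}.
Cooling amount: t = 5
Cooled Left option: 30 - 5 = 25
Cooled Right option: -6 + 5 = -1
Cooled game: {25 | -1}
Left option = 25

25


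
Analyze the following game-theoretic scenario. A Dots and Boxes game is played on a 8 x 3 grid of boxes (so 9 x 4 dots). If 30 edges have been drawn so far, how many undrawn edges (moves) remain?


Grid: 8 x 3 boxes, i.e. 9 rows and 4 columns of dots.
Horizontal edges: (rows + 1) * cols = 9 * 3 = 27
Vertical edges: rows * (cols + 1) = 8 * 4 = 32
Total edges: 27 + 32 = 59
Edges drawn: 30
Remaining: 59 - 30 = 29

29


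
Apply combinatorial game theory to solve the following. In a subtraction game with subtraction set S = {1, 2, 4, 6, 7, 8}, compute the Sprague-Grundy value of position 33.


The subtraction set is S = {1, 2, 4, 6, 7, 8}.
G(k) = mex{ G(k - s) : s in S, s <= k }. We compute iteratively: G(0) = 0.
G(1) = mex({0}) = 1
G(2) = mex({0, 1}) = 2
G(3) = mex({1, 2}) = 0
G(4) = mex({0, 2}) = 1
G(5) = mex({0, 1}) = 2
G(6) = mex({0, 1, 2}) = 3
G(7) = mex({0, 1, 2, 3}) = 4
G(8) = mex({0, 1, 2, 3, 4}) = 5
G(9) = mex({0, 1, 2, 4, 5}) = 3
G(10) = mex({0, 1, 2, 3, 5}) = 4
G(11) = mex({0, 1, 2, 3, 4}) = 5
G(12) = mex({1, 2, 3, 4, 5}) = 0
G(13) = mex({0, 2, 3, 4, 5}) = 1
G(14) = mex({0, 1, 3, 4, 5}) = 2
G(15) = mex({1, 2, 3, 4, 5}) = 0
G(16) = mex({0, 2, 3, 4, 5}) = 1
G(17) = mex({0, 1, 3, 4, 5}) = 2
G(18) = mex({0, 1, 2, 4, 5}) = 3
G(19) = mex({0, 1, 2, 3, 5}) = 4
Observe that G(12)..G(19) = 0, 1, 2, 0, 1, 2, 3, 4 repeats G(0)..G(7) = 0, 1, 2, 0, 1, 2, 3, 4.
For k >= max(S) = 8, G(k) is determined by the previous 8 values G(k-8)..G(k-1); a window of 8 consecutive values has recurred shifted by 12, so by induction G(k + 12) = G(k) for all k >= 0: the sequence is periodic from the start with period 12.
One period: G(0..11) = 0, 1, 2, 0, 1, 2, 3, 4, 5, 3, 4, 5.
33 mod 12 = 9, so G(33) = G(9) = 3.

3


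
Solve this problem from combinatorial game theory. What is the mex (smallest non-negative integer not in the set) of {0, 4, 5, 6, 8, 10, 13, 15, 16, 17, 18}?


Set = {0, 4, 5, 6, 8, 10, 13, 15, 16, 17, 18}
0 is in the set.
1 is NOT in the set. This is the mex.
mex = 1

1


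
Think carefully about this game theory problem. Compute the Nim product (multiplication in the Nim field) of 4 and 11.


Nim multiplication is bilinear over XOR: (u XOR v) * w = (u*w) XOR (v*w).
So we split each operand into its bit components and XOR the pairwise Nim products.
4 = 4 (as XOR of powers of 2).
11 = 1 + 2 + 8 (as XOR of powers of 2).
Using the standard Nim-product table on single bits:
  2*2 = 3,   2*4 = 8,   2*8 = 12,
  4*4 = 6,   4*8 = 11,  8*8 = 13,
and  1*x = x (identity), k*l = l*k (commutative).
Pairwise Nim products:
  4 * 1 = 4
  4 * 2 = 8
  4 * 8 = 11
XOR them: 4 XOR 8 XOR 11 = 7.
Result: 4 * 11 = 7 (in Nim).

7


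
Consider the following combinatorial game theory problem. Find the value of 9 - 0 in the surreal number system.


x = 9, y = 0
x - y = 9 - 0 = 9

9


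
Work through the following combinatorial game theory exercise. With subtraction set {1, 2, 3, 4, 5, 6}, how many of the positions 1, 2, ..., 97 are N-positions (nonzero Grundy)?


Subtraction set S = {1, 2, 3, 4, 5, 6}, so G(n) = n mod 7.
G(n) = 0 when n is a multiple of 7.
Multiples of 7 in [1, 97]: 13
N-positions (nonzero Grundy) = 97 - 13 = 84

84


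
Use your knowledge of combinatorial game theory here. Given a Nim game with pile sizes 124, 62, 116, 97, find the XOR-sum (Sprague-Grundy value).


We need the XOR (exclusive or) of all pile sizes.
After XOR-ing pile 1 (size 124): 0 XOR 124 = 124
After XOR-ing pile 2 (size 62): 124 XOR 62 = 66
After XOR-ing pile 3 (size 116): 66 XOR 116 = 54
After XOR-ing pile 4 (size 97): 54 XOR 97 = 87
The Nim-value of this position is 87.

87


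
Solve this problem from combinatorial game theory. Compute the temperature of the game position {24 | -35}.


The game is {24 | -35}, a switch {a | b} with numbers a > b.
Cooling {a | b} by t gives {a - t | b + t}, which stops being hot when a - t = b + t, i.e. at t = (a - b)/2. So the temperature of a switch is (a - b)/2.
Temperature = (Left option - Right option) / 2
= (24 - (-35)) / 2
= 59 / 2
= 59/2

59/2


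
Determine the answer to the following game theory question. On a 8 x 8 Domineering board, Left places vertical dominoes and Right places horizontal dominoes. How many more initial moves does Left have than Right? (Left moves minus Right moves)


Board is 8 x 8 (rows x cols).
Left (vertical) placements: (rows-1) * cols = 7 * 8 = 56
Right (horizontal) placements: rows * (cols-1) = 8 * 7 = 56
Advantage = Left - Right = 56 - 56 = 0

0


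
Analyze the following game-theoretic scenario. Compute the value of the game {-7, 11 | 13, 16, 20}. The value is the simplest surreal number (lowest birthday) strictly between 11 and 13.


Left options: {-7, 11}, max = 11
Right options: {13, 16, 20}, min = 13
All options are numbers and max(Left) < min(Right), so by the simplicity theorem the value is the simplest (earliest-born) number strictly between 11 and 13.
The only integer strictly between 11 and 13 is 12.
No non-integer in the interval can be simpler: if x is a non-integer in the interval, then floor(x) or ceil(x) also lies in the interval (the interval contains an integer), and both are proper prefixes of x's sign expansion, i.e. born earlier. So the game value is 12.
Game value = 12

12


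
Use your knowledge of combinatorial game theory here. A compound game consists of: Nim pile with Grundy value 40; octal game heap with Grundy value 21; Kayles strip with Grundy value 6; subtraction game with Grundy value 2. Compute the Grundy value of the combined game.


By the Sprague-Grundy theorem, the Grundy value of a sum of games is the XOR of individual Grundy values.
Nim pile: Grundy value = 40. Running XOR: 0 XOR 40 = 40
octal game heap: Grundy value = 21. Running XOR: 40 XOR 21 = 61
Kayles strip: Grundy value = 6. Running XOR: 61 XOR 6 = 59
subtraction game: Grundy value = 2. Running XOR: 59 XOR 2 = 57
The combined Grundy value is 57.

57


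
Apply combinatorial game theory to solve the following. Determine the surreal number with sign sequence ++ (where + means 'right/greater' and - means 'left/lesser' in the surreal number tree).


Sign expansion: ++
Rule: track bounds (lo, hi), initially (-inf, +inf). On '+', the current value becomes lo and we move to the simplest number in (value, hi): value + 1 if hi = +inf, otherwise the midpoint (value + hi)/2. On '-', the current value becomes hi and we move to value - 1 if lo = -inf, otherwise the midpoint (lo + value)/2.
Start at 0.
Step 1: sign = +, move right. Bounds: (0, +inf). Value = 1
Step 2: sign = +, move right. Bounds: (1, +inf). Value = 2
The surreal number with sign expansion ++ is 2.

2


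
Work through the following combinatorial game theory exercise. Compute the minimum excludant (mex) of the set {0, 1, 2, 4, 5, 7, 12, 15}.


Set = {0, 1, 2, 4, 5, 7, 12, 15}
0 is in the set.
1 is in the set.
2 is in the set.
3 is NOT in the set. This is the mex.
mex = 3

3


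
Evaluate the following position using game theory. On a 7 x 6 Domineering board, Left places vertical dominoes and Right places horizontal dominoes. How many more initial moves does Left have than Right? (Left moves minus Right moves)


Board is 7 x 6 (rows x cols).
Left (vertical) placements: (rows-1) * cols = 6 * 6 = 36
Right (horizontal) placements: rows * (cols-1) = 7 * 5 = 35
Advantage = Left - Right = 36 - 35 = 1

1


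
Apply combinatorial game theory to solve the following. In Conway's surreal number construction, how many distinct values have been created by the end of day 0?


Day 0: {|} = 0 is born. Count = 1.
Day n: the number of surreal numbers born by day n is 2^(n+1) - 1.
By day 0: 2^1 - 1 = 1
By day 0: 1 surreal numbers.

1


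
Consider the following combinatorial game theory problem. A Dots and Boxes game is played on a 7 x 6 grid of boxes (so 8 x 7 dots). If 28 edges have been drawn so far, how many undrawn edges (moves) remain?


Grid: 7 x 6 boxes, i.e. 8 rows and 7 columns of dots.
Horizontal edges: (rows + 1) * cols = 8 * 6 = 48
Vertical edges: rows * (cols + 1) = 7 * 7 = 49
Total edges: 48 + 49 = 97
Edges drawn: 28
Remaining: 97 - 28 = 69

69


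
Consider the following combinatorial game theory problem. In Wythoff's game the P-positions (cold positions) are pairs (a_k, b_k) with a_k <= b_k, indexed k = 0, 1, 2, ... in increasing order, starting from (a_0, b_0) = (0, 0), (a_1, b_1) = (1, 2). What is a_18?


By Wythoff's theorem, a_k = floor(k * phi) and b_k = floor(k * phi^2) = a_k + k, where phi = (1 + sqrt(5))/2 is the golden ratio.
phi = (1 + sqrt(5))/2 = 1.618034
k = 18
k * phi = 18 * 1.618034 = 29.124612
a_18 = floor(k * phi) = 29

29


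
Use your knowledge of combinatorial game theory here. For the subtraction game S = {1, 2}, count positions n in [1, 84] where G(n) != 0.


Subtraction set S = {1, 2}, so G(n) = n mod 3.
G(n) = 0 when n is a multiple of 3.
Multiples of 3 in [1, 84]: 28
N-positions (nonzero Grundy) = 84 - 28 = 56

56


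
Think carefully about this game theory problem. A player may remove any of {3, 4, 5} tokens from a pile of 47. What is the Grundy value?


The subtraction set is S = {3, 4, 5}.
G(k) = mex{ G(k - s) : s in S, s <= k }. We compute iteratively: G(0) = 0.
G(1) = mex({}) = 0
G(2) = mex({}) = 0
G(3) = mex({0}) = 1
G(4) = mex({0}) = 1
G(5) = mex({0}) = 1
G(6) = mex({0, 1}) = 2
G(7) = mex({0, 1}) = 2
G(8) = mex({1}) = 0
G(9) = mex({1, 2}) = 0
G(10) = mex({1, 2}) = 0
G(11) = mex({0, 2}) = 1
G(12) = mex({0, 2}) = 1
Observe that G(8)..G(12) = 0, 0, 0, 1, 1 repeats G(0)..G(4) = 0, 0, 0, 1, 1.
For k >= max(S) = 5, G(k) is determined by the previous 5 values G(k-5)..G(k-1); a window of 5 consecutive values has recurred shifted by 8, so by induction G(k + 8) = G(k) for all k >= 0: the sequence is periodic from the start with period 8.
One period: G(0..7) = 0, 0, 0, 1, 1, 1, 2, 2.
47 mod 8 = 7, so G(47) = G(7) = 2.

2


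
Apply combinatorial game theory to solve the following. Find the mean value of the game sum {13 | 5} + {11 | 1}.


G1 = {13 | 5}, G2 = {11 | 1}
Each is a switch {a | b} with numbers a > b; its mean value is (a + b)/2, and mean value is additive over game sums: m(G1 + G2) = m(G1) + m(G2).
Mean of G1 = (13 + (5))/2 = 18/2 = 9
Mean of G2 = (11 + (1))/2 = 12/2 = 6
Mean of G1 + G2 = 9 + 6 = 15

15


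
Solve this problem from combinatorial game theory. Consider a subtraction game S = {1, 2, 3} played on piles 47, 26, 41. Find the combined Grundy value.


Subtraction set: {1, 2, 3}
For this subtraction set, G(n) = n mod 4 (period = max + 1 = 4).
Pile 1 (size 47): G(47) = 47 mod 4 = 3
Pile 2 (size 26): G(26) = 26 mod 4 = 2
Pile 3 (size 41): G(41) = 41 mod 4 = 1
Total Grundy value = XOR of all: 3 XOR 2 XOR 1 = 0

0


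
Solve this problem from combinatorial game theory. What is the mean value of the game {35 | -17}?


Game = {35 | -17}, a switch {a | b} with numbers a > b.
Its thermograph has left wall a - t and right wall b + t, which meet at t = (a - b)/2, where both equal (a + b)/2. So the mast (mean value) is at (a + b)/2.
Mean = (35 + (-17))/2 = 18/2 = 9

9


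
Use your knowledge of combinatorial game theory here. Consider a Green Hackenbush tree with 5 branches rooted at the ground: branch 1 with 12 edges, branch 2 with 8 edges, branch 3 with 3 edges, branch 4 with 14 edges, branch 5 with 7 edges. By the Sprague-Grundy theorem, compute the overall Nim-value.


The tree has 5 branches from the ground vertex.
In Green Hackenbush, the Nim-value of a simple path of length k is k.
Branch 1: length 12, Nim-value = 12
Branch 2: length 8, Nim-value = 8
Branch 3: length 3, Nim-value = 3
Branch 4: length 14, Nim-value = 14
Branch 5: length 7, Nim-value = 7
Total Nim-value = XOR of all branch values:
0 XOR 12 = 12
12 XOR 8 = 4
4 XOR 3 = 7
7 XOR 14 = 9
9 XOR 7 = 14
Nim-value of the tree = 14

14


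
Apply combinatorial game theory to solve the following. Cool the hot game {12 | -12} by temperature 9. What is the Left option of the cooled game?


Original game: {12 | -12} (a switch {a | b} with a > b).
Cooling by t (for t below the temperature (a - b)/2 = 12) taxes each move by t: {a | b} cooled by t is {a - t | b + t}.
Cooling amount: t = 9
Cooled Left option: 12 - 9 = 3
Cooled Right option: -12 + 9 = -3
Cooled game: {3 | -3}
Left option = 3

3


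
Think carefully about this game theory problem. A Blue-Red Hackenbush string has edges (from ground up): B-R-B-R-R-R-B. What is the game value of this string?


Edges (from ground): B-R-B-R-R-R-B
By Berlekamp's sign-expansion rule, a Blue-Red Hackenbush stalk has the value of the surreal number whose sign sequence is the edge sequence with B -> + and R -> -.
Sign sequence: +-+---+
Trace the sign expansion in the surreal number tree, starting from 0:
Edge 1: B (sign +) -> bounds (0, +inf), value = 1
Edge 2: R (sign -) -> bounds (0, 1), value = 1/2
Edge 3: B (sign +) -> bounds (1/2, 1), value = 3/4
Edge 4: R (sign -) -> bounds (1/2, 3/4), value = 5/8
Edge 5: R (sign -) -> bounds (1/2, 5/8), value = 9/16
Edge 6: R (sign -) -> bounds (1/2, 9/16), value = 17/32
Edge 7: B (sign +) -> bounds (17/32, 9/16), value = 35/64
Game value = 35/64

35/64


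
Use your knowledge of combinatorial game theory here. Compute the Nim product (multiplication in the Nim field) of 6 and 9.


Nim multiplication is bilinear over XOR: (u XOR v) * w = (u*w) XOR (v*w).
So we split each operand into its bit components and XOR the pairwise Nim products.
6 = 2 + 4 (as XOR of powers of 2).
9 = 1 + 8 (as XOR of powers of 2).
Using the standard Nim-product table on single bits:
  2*2 = 3,   2*4 = 8,   2*8 = 12,
  4*4 = 6,   4*8 = 11,  8*8 = 13,
and  1*x = x (identity), k*l = l*k (commutative).
Pairwise Nim products:
  2 * 1 = 2
  2 * 8 = 12
  4 * 1 = 4
  4 * 8 = 11
XOR them: 2 XOR 12 XOR 4 XOR 11 = 1.
Result: 6 * 9 = 1 (in Nim).

1


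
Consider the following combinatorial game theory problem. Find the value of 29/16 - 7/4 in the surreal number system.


x = 29/16, y = 7/4
Converting to common denominator: 16
x = 29/16, y = 28/16
x - y = 29/16 - 7/4 = 1/16

1/16


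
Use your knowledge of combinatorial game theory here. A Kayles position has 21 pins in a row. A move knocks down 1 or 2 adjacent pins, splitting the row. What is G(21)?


Kayles: a move removes 1 or 2 adjacent pins from a contiguous row.
Removing pins from a row of k leaves two independent rows (a, b) with a + b = k - 1 (one pin) or a + b = k - 2 (two pins); an end removal gives a = 0.
By Sprague-Grundy, G(k) = mex{ G(a) XOR G(b) } over all these splits. G(0) = 0.
G(1): splits (0,0):0^0=0 -> mex({0}) = 1
G(2): splits (0,1):0^1=1 (0,0):0^0=0 -> mex({0, 1}) = 2
G(3): splits (0,2):0^2=2 (1,1):1^1=0 (0,1):0^1=1 -> mex({0, 1, 2}) = 3
G(4): splits (0,3):0^3=3 (1,2):1^2=3 (0,2):0^2=2 (1,1):1^1=0 -> mex({0, 2, 3}) = 1
G(5): splits (0,4):0^1=1 (1,3):1^3=2 (2,2):2^2=0 (0,3):0^3=3 (1,2):1^2=3 -> mex({0, 1, 2, 3}) = 4
G(6) = mex({0, 1, 2, 4}) = 3
G(7) = mex({0, 1, 3, 4, 5}) = 2
G(8) = mex({0, 2, 3, 5, 6}) = 1
G(9) = mex({0, 1, 2, 3, 6, 7}) = 4
G(10) = mex({0, 1, 3, 4, 5, 7}) = 2
G(11) = mex({0, 1, 2, 3, 4, 5}) = 6
G(12) = mex({0, 1, 2, 3, 5, 6, 7}) = 4
G(13) = mex({0, 2, 3, 4, 6, 7}) = 1
G(14) = mex({0, 1, 4, 5, 6, 7}) = 2
G(15) = mex({0, 1, 2, 3, 4, 5, 6}) = 7
G(16) = mex({0, 2, 3, 5, 6, 7}) = 1
G(17) = mex({0, 1, 2, 3, 5, 6, 7}) = 4
G(18) = mex({0, 1, 2, 4, 5, 6}) = 3
G(19) = mex({0, 1, 3, 4, 5, 7}) = 2
G(20) = mex({0, 2, 3, 4, 5, 6, 7}) = 1
G(21) = mex({0, 1, 2, 3, 5, 6, 7}) = 4
Therefore G(21) = 4.

4


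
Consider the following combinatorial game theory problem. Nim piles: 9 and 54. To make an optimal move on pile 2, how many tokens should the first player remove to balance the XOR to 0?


Piles: 9 and 54
Current XOR: 9 XOR 54 = 63 (non-zero, so this is an N-position).
To make the XOR zero, we need to find a move that balances the piles.
For pile 2 (size 54): target = 54 XOR 63 = 9
We reduce pile 2 from 54 to 9.
Tokens removed: 54 - 9 = 45
Verification: 9 XOR 9 = 0

45


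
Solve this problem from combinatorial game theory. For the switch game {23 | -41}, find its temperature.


The game is {23 | -41}, a switch {a | b} with numbers a > b.
Cooling {a | b} by t gives {a - t | b + t}, which stops being hot when a - t = b + t, i.e. at t = (a - b)/2. So the temperature of a switch is (a - b)/2.
Temperature = (Left option - Right option) / 2
= (23 - (-41)) / 2
= 64 / 2
= 32

32


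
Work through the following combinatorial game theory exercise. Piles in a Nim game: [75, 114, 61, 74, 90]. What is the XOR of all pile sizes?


We need the XOR (exclusive or) of all pile sizes.
After XOR-ing pile 1 (size 75): 0 XOR 75 = 75
After XOR-ing pile 2 (size 114): 75 XOR 114 = 57
After XOR-ing pile 3 (size 61): 57 XOR 61 = 4
After XOR-ing pile 4 (size 74): 4 XOR 74 = 78
After XOR-ing pile 5 (size 90): 78 XOR 90 = 20
The Nim-value of this position is 20.

20


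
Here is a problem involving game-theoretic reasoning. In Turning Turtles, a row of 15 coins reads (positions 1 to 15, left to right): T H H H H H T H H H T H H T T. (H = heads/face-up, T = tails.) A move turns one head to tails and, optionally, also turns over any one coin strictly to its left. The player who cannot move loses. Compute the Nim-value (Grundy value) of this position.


Coins: T H H H H H T H H H T H H T T
Key fact: a single head at position k behaves exactly like a Nim heap of size k (turning it to T and optionally flipping a coin at j < k corresponds to moving the heap from k to j, or to 0), and heads combine as a disjunctive sum (two heads at the same place would cancel, matching j XOR j = 0). So the Nim-value is the XOR of the 1-indexed positions of the heads.
Face-up positions (1-indexed): [2, 3, 4, 5, 6, 8, 9, 10, 12, 13]
XOR 0 with 2: 0 XOR 2 = 2
XOR 2 with 3: 2 XOR 3 = 1
XOR 1 with 4: 1 XOR 4 = 5
XOR 5 with 5: 5 XOR 5 = 0
XOR 0 with 6: 0 XOR 6 = 6
XOR 6 with 8: 6 XOR 8 = 14
XOR 14 with 9: 14 XOR 9 = 7
XOR 7 with 10: 7 XOR 10 = 13
XOR 13 with 12: 13 XOR 12 = 1
XOR 1 with 13: 1 XOR 13 = 12
Nim-value = 12

12


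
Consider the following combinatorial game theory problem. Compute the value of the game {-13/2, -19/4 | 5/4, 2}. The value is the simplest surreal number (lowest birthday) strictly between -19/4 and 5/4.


Left options: {-13/2, -19/4}, max = -19/4
Right options: {5/4, 2}, min = 5/4
All options are numbers and max(Left) < min(Right), so by the simplicity theorem the value is the simplest (earliest-born) number strictly between -19/4 and 5/4.
Integers -4 through 1 all lie strictly between -19/4 and 5/4.
Among integers, the simplest (lowest birthday = smallest |n|; 0 is born on day 0, +-n on day n) is 0.
No non-integer in the interval can be simpler: if x is a non-integer in the interval, then floor(x) or ceil(x) also lies in the interval (the interval contains an integer), and both are proper prefixes of x's sign expansion, i.e. born earlier. So the game value is 0.
Game value = 0

0


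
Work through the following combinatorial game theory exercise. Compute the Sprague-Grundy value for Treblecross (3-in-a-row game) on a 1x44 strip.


Treblecross: place X on empty cells; 3-in-a-row wins.
Playing within two cells of an existing X lets the opponent win at once, so sensible play treats the cells i-2..i+2 around each X as dead. The player left with no safe cell loses, so this is a normal-play take-away game on strips of safe cells.
Placing X at cell i (0-indexed) of a strip of k safe cells leaves independent strips of sizes max(0, i-2) and max(0, k-i-3). Hence G(k) = mex{ G(max(0,i-2)) XOR G(max(0,k-i-3)) : 0 <= i < k }, with G(0) = 0.
G(1): splits (0,0):0^0=0 -> mex({0}) = 1
G(2): splits (0,0):0^0=0 -> mex({0}) = 1
G(3): splits (0,0):0^0=0 -> mex({0}) = 1
G(4): splits (0,1):0^1=1 (0,0):0^0=0 -> mex({0, 1}) = 2
G(5): splits (0,2):0^1=1 (0,1):0^1=1 (0,0):0^0=0 -> mex({0, 1}) = 2
G(6) = mex({1}) = 0
G(7) = mex({0, 1, 2}) = 3
G(8) = mex({0, 1, 2}) = 3
G(9) = mex({0, 2}) = 1
G(10) = mex({0, 2, 3}) = 1
G(11) = mex({0, 3}) = 1
G(12) = mex({1, 3}) = 0
G(13) = mex({0, 1, 2, 3}) = 4
G(14) = mex({0, 1, 2}) = 3
G(15) = mex({0, 1, 2}) = 3
G(16) = mex({0, 1, 2, 4}) = 3
G(17) = mex({0, 1, 3, 4}) = 2
G(18) = mex({0, 1, 3, 4}) = 2
G(19) = mex({0, 1, 3, 5}) = 2
G(20) = mex({0, 1, 2, 3, 5}) = 4
G(21) = mex({0, 1, 2, 3, 5}) = 4
G(22) = mex({1, 2, 6}) = 0
G(23) = mex({0, 1, 2, 3, 4, 6}) = 5
G(24) = mex({0, 1, 2, 3, 4}) = 5
G(25) = mex({0, 1, 3, 4, 7}) = 2
G(26) = mex({0, 1, 3, 4, 5, 7}) = 2
G(27) = mex({0, 1, 3, 5}) = 2
G(28) = mex({0, 1, 2, 5}) = 3
G(29) = mex({0, 1, 2, 4, 5, 6}) = 3
G(30) = mex({1, 2, 4, 6}) = 0
G(31) = mex({0, 1, 2, 3, 4, 6}) = 5
G(32) = mex({1, 2, 3, 4, 7}) = 0
G(33) = mex({0, 3, 7}) = 1
G(34) = mex({0, 2, 3, 5, 7}) = 1
G(35) = mex({0, 2, 3, 5, 6}) = 1
G(36) = mex({0, 1, 2, 5, 6}) = 3
G(37) = mex({0, 1, 2, 4, 5, 6}) = 3
G(38) = mex({0, 1, 2, 4}) = 3
G(39) = mex({0, 1, 2, 3, 4, 7}) = 5
G(40) = mex({0, 1, 2, 3, 4, 5, 7}) = 6
G(41) = mex({0, 1, 2, 3, 5, 7}) = 4
G(42) = mex({0, 1, 2, 3, 5, 6, 7}) = 4
G(43) = mex({0, 2, 3, 5, 6}) = 1
G(44) = mex({1, 2, 3, 4, 5, 6}) = 0
Therefore G(44) = 0.

0


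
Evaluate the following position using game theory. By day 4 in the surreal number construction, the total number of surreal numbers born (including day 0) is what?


Day 0: {|} = 0 is born. Count = 1.
Day n: the number of surreal numbers born by day n is 2^(n+1) - 1.
By day 0: 2^1 - 1 = 1
By day 1: 2^2 - 1 = 3
By day 2: 2^3 - 1 = 7
By day 3: 2^4 - 1 = 15
By day 4: 2^5 - 1 = 31
By day 4: 31 surreal numbers.

31


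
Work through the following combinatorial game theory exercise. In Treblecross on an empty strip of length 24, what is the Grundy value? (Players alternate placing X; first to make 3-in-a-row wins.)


Treblecross: place X on empty cells; 3-in-a-row wins.
Playing within two cells of an existing X lets the opponent win at once, so sensible play treats the cells i-2..i+2 around each X as dead. The player left with no safe cell loses, so this is a normal-play take-away game on strips of safe cells.
Placing X at cell i (0-indexed) of a strip of k safe cells leaves independent strips of sizes max(0, i-2) and max(0, k-i-3). Hence G(k) = mex{ G(max(0,i-2)) XOR G(max(0,k-i-3)) : 0 <= i < k }, with G(0) = 0.
G(1): splits (0,0):0^0=0 -> mex({0}) = 1
G(2): splits (0,0):0^0=0 -> mex({0}) = 1
G(3): splits (0,0):0^0=0 -> mex({0}) = 1
G(4): splits (0,1):0^1=1 (0,0):0^0=0 -> mex({0, 1}) = 2
G(5): splits (0,2):0^1=1 (0,1):0^1=1 (0,0):0^0=0 -> mex({0, 1}) = 2
G(6) = mex({1}) = 0
G(7) = mex({0, 1, 2}) = 3
G(8) = mex({0, 1, 2}) = 3
G(9) = mex({0, 2}) = 1
G(10) = mex({0, 2, 3}) = 1
G(11) = mex({0, 3}) = 1
G(12) = mex({1, 3}) = 0
G(13) = mex({0, 1, 2, 3}) = 4
G(14) = mex({0, 1, 2}) = 3
G(15) = mex({0, 1, 2}) = 3
G(16) = mex({0, 1, 2, 4}) = 3
G(17) = mex({0, 1, 3, 4}) = 2
G(18) = mex({0, 1, 3, 4}) = 2
G(19) = mex({0, 1, 3, 5}) = 2
G(20) = mex({0, 1, 2, 3, 5}) = 4
G(21) = mex({0, 1, 2, 3, 5}) = 4
G(22) = mex({1, 2, 6}) = 0
G(23) = mex({0, 1, 2, 3, 4, 6}) = 5
G(24) = mex({0, 1, 2, 3, 4}) = 5
Therefore G(24) = 5.

5


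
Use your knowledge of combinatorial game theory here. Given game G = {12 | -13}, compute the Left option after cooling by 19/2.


Original game: {12 | -13} (a switch {a | b} with a > b).
Cooling by t (for t below the temperature (a - b)/2 = 25/2) taxes each move by t: {a | b} cooled by t is {a - t | b + t}.
Cooling amount: t = 19/2
Cooled Left option: 12 - 19/2 = 5/2
Cooled Right option: -13 + 19/2 = -7/2
Cooled game: {5/2 | -7/2}
Left option = 5/2

5/2


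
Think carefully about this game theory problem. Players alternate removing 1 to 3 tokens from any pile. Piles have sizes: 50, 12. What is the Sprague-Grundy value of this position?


Subtraction set: {1, 2, 3}
For this subtraction set, G(n) = n mod 4 (period = max + 1 = 4).
Pile 1 (size 50): G(50) = 50 mod 4 = 2
Pile 2 (size 12): G(12) = 12 mod 4 = 0
Total Grundy value = XOR of all: 2 XOR 0 = 2

2


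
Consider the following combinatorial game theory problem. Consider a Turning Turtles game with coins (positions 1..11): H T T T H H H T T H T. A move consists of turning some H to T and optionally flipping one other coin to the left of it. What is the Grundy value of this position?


Coins: H T T T H H H T T H T
Key fact: a single head at position k behaves exactly like a Nim heap of size k (turning it to T and optionally flipping a coin at j < k corresponds to moving the heap from k to j, or to 0), and heads combine as a disjunctive sum (two heads at the same place would cancel, matching j XOR j = 0). So the Nim-value is the XOR of the 1-indexed positions of the heads.
Face-up positions (1-indexed): [1, 5, 6, 7, 10]
XOR 0 with 1: 0 XOR 1 = 1
XOR 1 with 5: 1 XOR 5 = 4
XOR 4 with 6: 4 XOR 6 = 2
XOR 2 with 7: 2 XOR 7 = 5
XOR 5 with 10: 5 XOR 10 = 15
Nim-value = 15

15


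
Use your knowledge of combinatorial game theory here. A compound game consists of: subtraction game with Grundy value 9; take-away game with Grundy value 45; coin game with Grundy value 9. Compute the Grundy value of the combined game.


By the Sprague-Grundy theorem, the Grundy value of a sum of games is the XOR of individual Grundy values.
subtraction game: Grundy value = 9. Running XOR: 0 XOR 9 = 9
take-away game: Grundy value = 45. Running XOR: 9 XOR 45 = 36
coin game: Grundy value = 9. Running XOR: 36 XOR 9 = 45
The combined Grundy value is 45.

45


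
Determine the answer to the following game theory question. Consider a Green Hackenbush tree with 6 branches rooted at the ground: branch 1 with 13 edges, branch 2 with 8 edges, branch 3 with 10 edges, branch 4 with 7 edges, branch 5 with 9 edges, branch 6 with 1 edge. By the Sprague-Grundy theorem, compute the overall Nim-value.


The tree has 6 branches from the ground vertex.
In Green Hackenbush, the Nim-value of a simple path of length k is k.
Branch 1: length 13, Nim-value = 13
Branch 2: length 8, Nim-value = 8
Branch 3: length 10, Nim-value = 10
Branch 4: length 7, Nim-value = 7
Branch 5: length 9, Nim-value = 9
Branch 6: length 1, Nim-value = 1
Total Nim-value = XOR of all branch values:
0 XOR 13 = 13
13 XOR 8 = 5
5 XOR 10 = 15
15 XOR 7 = 8
8 XOR 9 = 1
1 XOR 1 = 0
Nim-value of the tree = 0

0


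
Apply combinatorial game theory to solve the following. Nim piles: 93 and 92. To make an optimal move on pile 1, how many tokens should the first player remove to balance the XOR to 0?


Piles: 93 and 92
Current XOR: 93 XOR 92 = 1 (non-zero, so this is an N-position).
To make the XOR zero, we need to find a move that balances the piles.
For pile 1 (size 93): target = 93 XOR 1 = 92
We reduce pile 1 from 93 to 92.
Tokens removed: 93 - 92 = 1
Verification: 92 XOR 92 = 0

1


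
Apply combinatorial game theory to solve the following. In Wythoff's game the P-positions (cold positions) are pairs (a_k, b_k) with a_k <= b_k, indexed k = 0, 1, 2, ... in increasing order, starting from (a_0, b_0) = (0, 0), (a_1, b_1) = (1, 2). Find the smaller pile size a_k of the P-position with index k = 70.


By Wythoff's theorem, a_k = floor(k * phi) and b_k = floor(k * phi^2) = a_k + k, where phi = (1 + sqrt(5))/2 is the golden ratio.
phi = (1 + sqrt(5))/2 = 1.618034
k = 70
k * phi = 70 * 1.618034 = 113.262379
a_70 = floor(k * phi) = 113

113


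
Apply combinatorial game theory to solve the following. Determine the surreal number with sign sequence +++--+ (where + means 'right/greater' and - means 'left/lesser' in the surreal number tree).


Sign expansion: +++--+
Rule: track bounds (lo, hi), initially (-inf, +inf). On '+', the current value becomes lo and we move to the simplest number in (value, hi): value + 1 if hi = +inf, otherwise the midpoint (value + hi)/2. On '-', the current value becomes hi and we move to value - 1 if lo = -inf, otherwise the midpoint (lo + value)/2.
Start at 0.
Step 1: sign = +, move right. Bounds: (0, +inf). Value = 1
Step 2: sign = +, move right. Bounds: (1, +inf). Value = 2
Step 3: sign = +, move right. Bounds: (2, +inf). Value = 3
Step 4: sign = -, move left. Bounds: (2, 3). Value = 5/2
Step 5: sign = -, move left. Bounds: (2, 5/2). Value = 9/4
Step 6: sign = +, move right. Bounds: (9/4, 5/2). Value = 19/8
The surreal number with sign expansion +++--+ is 19/8.

19/8


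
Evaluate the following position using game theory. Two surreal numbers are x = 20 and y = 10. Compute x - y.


x = 20, y = 10
x - y = 20 - 10 = 10

10


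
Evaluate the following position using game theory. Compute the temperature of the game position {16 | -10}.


The game is {16 | -10}, a switch {a | b} with numbers a > b.
Cooling {a | b} by t gives {a - t | b + t}, which stops being hot when a - t = b + t, i.e. at t = (a - b)/2. So the temperature of a switch is (a - b)/2.
Temperature = (Left option - Right option) / 2
= (16 - (-10)) / 2
= 26 / 2
= 13

13


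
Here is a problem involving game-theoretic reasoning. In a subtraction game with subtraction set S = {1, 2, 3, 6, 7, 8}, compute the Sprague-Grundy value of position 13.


The subtraction set is S = {1, 2, 3, 6, 7, 8}.
G(k) = mex{ G(k - s) : s in S, s <= k }. We compute iteratively: G(0) = 0.
G(1) = mex({0}) = 1
G(2) = mex({0, 1}) = 2
G(3) = mex({0, 1, 2}) = 3
G(4) = mex({1, 2, 3}) = 0
G(5) = mex({0, 2, 3}) = 1
G(6) = mex({0, 1, 3}) = 2
G(7) = mex({0, 1, 2}) = 3
G(8) = mex({0, 1, 2, 3}) = 4
G(9) = mex({1, 2, 3, 4}) = 0
G(10) = mex({0, 2, 3, 4}) = 1
G(11) = mex({0, 1, 3, 4}) = 2
G(12) = mex({0, 1, 2}) = 3
G(13) = mex({1, 2, 3}) = 0
Therefore G(13) = 0.

0


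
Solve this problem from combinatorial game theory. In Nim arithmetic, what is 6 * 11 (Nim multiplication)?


Nim multiplication is bilinear over XOR: (u XOR v) * w = (u*w) XOR (v*w).
So we split each operand into its bit components and XOR the pairwise Nim products.
6 = 2 + 4 (as XOR of powers of 2).
11 = 1 + 2 + 8 (as XOR of powers of 2).
Using the standard Nim-product table on single bits:
  2*2 = 3,   2*4 = 8,   2*8 = 12,
  4*4 = 6,   4*8 = 11,  8*8 = 13,
and  1*x = x (identity), k*l = l*k (commutative).
Pairwise Nim products:
  2 * 1 = 2
  2 * 2 = 3
  2 * 8 = 12
  4 * 1 = 4
  4 * 2 = 8
  4 * 8 = 11
XOR them: 2 XOR 3 XOR 12 XOR 4 XOR 8 XOR 11 = 10.
Result: 6 * 11 = 10 (in Nim).

10


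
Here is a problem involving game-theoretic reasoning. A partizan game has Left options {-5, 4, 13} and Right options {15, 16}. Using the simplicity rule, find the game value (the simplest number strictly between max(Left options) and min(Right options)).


Left options: {-5, 4, 13}, max = 13
Right options: {15, 16}, min = 15
All options are numbers and max(Left) < min(Right), so by the simplicity theorem the value is the simplest (earliest-born) number strictly between 13 and 15.
The only integer strictly between 13 and 15 is 14.
No non-integer in the interval can be simpler: if x is a non-integer in the interval, then floor(x) or ceil(x) also lies in the interval (the interval contains an integer), and both are proper prefixes of x's sign expansion, i.e. born earlier. So the game value is 14.
Game value = 14

14


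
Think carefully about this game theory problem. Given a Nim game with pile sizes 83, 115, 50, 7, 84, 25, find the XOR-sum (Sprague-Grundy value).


We need the XOR (exclusive or) of all pile sizes.
After XOR-ing pile 1 (size 83): 0 XOR 83 = 83
After XOR-ing pile 2 (size 115): 83 XOR 115 = 32
After XOR-ing pile 3 (size 50): 32 XOR 50 = 18
After XOR-ing pile 4 (size 7): 18 XOR 7 = 21
After XOR-ing pile 5 (size 84): 21 XOR 84 = 65
After XOR-ing pile 6 (size 25): 65 XOR 25 = 88
The Nim-value of this position is 88.

88


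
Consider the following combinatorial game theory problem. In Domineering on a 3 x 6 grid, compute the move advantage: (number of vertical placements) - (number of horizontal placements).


Board is 3 x 6 (rows x cols).
Left (vertical) placements: (rows-1) * cols = 2 * 6 = 12
Right (horizontal) placements: rows * (cols-1) = 3 * 5 = 15
Advantage = Left - Right = 12 - 15 = -3

-3


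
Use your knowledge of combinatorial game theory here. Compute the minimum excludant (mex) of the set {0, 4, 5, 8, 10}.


Set = {0, 4, 5, 8, 10}
0 is in the set.
1 is NOT in the set. This is the mex.
mex = 1

1


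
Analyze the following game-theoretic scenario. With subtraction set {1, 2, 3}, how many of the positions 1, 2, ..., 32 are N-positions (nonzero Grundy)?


Subtraction set S = {1, 2, 3}, so G(n) = n mod 4.
G(n) = 0 when n is a multiple of 4.
Multiples of 4 in [1, 32]: 8
N-positions (nonzero Grundy) = 32 - 8 = 24

24


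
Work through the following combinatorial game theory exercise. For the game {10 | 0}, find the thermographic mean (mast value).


Game = {10 | 0}, a switch {a | b} with numbers a > b.
Its thermograph has left wall a - t and right wall b + t, which meet at t = (a - b)/2, where both equal (a + b)/2. So the mast (mean value) is at (a + b)/2.
Mean = (10 + (0))/2 = 10/2 = 5

5


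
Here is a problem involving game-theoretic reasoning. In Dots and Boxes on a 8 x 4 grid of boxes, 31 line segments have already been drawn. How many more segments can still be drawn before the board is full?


Grid: 8 x 4 boxes, i.e. 9 rows and 5 columns of dots.
Horizontal edges: (rows + 1) * cols = 9 * 4 = 36
Vertical edges: rows * (cols + 1) = 8 * 5 = 40
Total edges: 36 + 40 = 76
Edges drawn: 31
Remaining: 76 - 31 = 45

45
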